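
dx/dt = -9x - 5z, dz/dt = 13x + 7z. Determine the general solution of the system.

x(t) = 2K_1e^(-t)sin(t) + K_1e^(-t)cos(t) + K_2e^(-t)sin(t) - 2K_2e^(-t)cos(t), z(t) = -3K_1e^(-t)sin(t) - 2K_1e^(-t)cos(t) - 2K_2e^(-t)sin(t) + 3K_2e^(-t)cos(t)

Coefficient matrix A = [[-9, -5], [13, 7]].
Characteristic polynomial det(A - λI) = λ^2 + 2λ + 2 = 0.
Eigenvalues λ = -1 ± i (complex conjugate pair).
For λ=-1+i: an eigenvector is (1,-2) - i(2,-3) = (1 - 2i, -2 + 3i).
A real fundamental pair from Re and Im of e^((-1+i)t)v: X_1 = e^(-t)(cos(t)·(1,-2) + sin(t)·(2,-3)), X_2 = e^(-t)(sin(t)·(1,-2) - cos(t)·(2,-3)).
General solution: K_1X_1 + K_2X_2.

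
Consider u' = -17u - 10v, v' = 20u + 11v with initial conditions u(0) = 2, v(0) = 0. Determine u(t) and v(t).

Coefficient matrix A = [[-17, -10], [20, 11]].
Characteristic polynomial det(A - λI) = λ^2 + 6λ + 13 = 0.
Eigenvalues λ = -3 ± 2i (complex conjugate pair).
For λ=-3+2i: an eigenvector is (1,-1) - i(-2,3) = (1 + 2i, -1 - 3i).
A real fundamental pair from Re and Im of e^((-3+2i)t)v: X_1 = e^(-3t)(cos(2t)·(1,-1) + sin(2t)·(-2,3)), X_2 = e^(-3t)(sin(2t)·(1,-1) - cos(2t)·(-2,3)).
General solution: c_1X_1 + c_2X_2.
Applying u(0)=2, v(0)=0 gives c_1=6, c_2=-2.

u(t) = -14e^(-3t)sin(2t) + 2e^(-3t)cos(2t), v(t) = 20e^(-3t)sin(2t)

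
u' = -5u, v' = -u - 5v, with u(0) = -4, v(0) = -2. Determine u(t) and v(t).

u(t) = -4e^(-5t), v(t) = 4te^(-5t) - 2e^(-5t)

Coefficient matrix A = [[-5, 0], [-1, -5]].
Characteristic polynomial det(A - λI) = λ^2 + 10λ + 25 = 0.
Single eigenvalue λ = -5 with algebraic multiplicity 2.
Eigenvector v = (0,-1); generalized eigenvector w with (A-λI)w=v is (1,-3).
General solution: e^(-5t)[C_1·v + C_2·(t·v + w)].
Applying u(0)=-4, v(0)=-2 gives C_1=14, C_2=-4.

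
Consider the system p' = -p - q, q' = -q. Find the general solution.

Coefficient matrix A = [[-1, -1], [0, -1]].
Characteristic polynomial det(A - λI) = λ^2 + 2λ + 1 = 0.
Single eigenvalue λ = -1 with algebraic multiplicity 2.
Eigenvector v = (-1,0); generalized eigenvector w with (A-λI)w=v is (-2,1).
General solution: e^(-t)[K_1·v + K_2·(t·v + w)].

p(t) = -K_1e^(-t) - K_2te^(-t) - 2K_2e^(-t), q(t) = K_2e^(-t)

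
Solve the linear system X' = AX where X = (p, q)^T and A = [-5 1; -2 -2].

p(t) = -C_1e^(-4t) - C_2e^(-3t), q(t) = -C_1e^(-4t) - 2C_2e^(-3t)

Coefficient matrix A = [[-5, 1], [-2, -2]].
Characteristic polynomial det(A - λI) = λ^2 + 7λ + 12 = 0.
Eigenvalues λ = -4, -3.
For λ=-4: (A-λI) row 1 is [-1, 1], so an eigenvector is (-1, -1).
For λ=-3: (A-λI) row 1 is [-2, 1], so an eigenvector is (-1, -2).
General solution: C_1e^(-4t)(-1,-1) + C_2e^(-3t)(-1,-2).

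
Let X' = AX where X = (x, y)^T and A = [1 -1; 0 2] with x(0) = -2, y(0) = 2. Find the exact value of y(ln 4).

32

A = [[1,-1],[0,2]]; eigenvalues λ = 2, 1.
Eigenvectors: (1,-1) for λ=2, (-1,0) for λ=1.
From the initial condition, c_1 = -2, c_2 = 0.
y(ln 4) = (-2)(4^2)(-1) + (0)(4^1)(0) = 32.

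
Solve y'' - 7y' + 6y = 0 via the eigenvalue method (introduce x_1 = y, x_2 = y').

y(t) = c_1e^(6t) + c_2e^(t)

Let x_1 = y, x_2 = y'. Then x_1' = x_2 and x_2' = -6x_1 + 7x_2.
A = [[0,1],[-6,7]]; det(A-λI) = λ^2 - 7λ + 6.
Eigenvalues λ = 6, 1 with eigenvectors (1,6), (1,1).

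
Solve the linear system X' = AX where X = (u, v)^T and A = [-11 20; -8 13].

Coefficient matrix A = [[-11, 20], [-8, 13]].
Characteristic polynomial det(A - λI) = λ^2 - 2λ + 17 = 0.
Eigenvalues λ = 1 ± 4i (complex conjugate pair).
For λ=1+4i: an eigenvector is (-2,-1) - i(1,1) = (-2 - i, -1 - i).
A real fundamental pair from Re and Im of e^((1+4i)t)v: X_1 = e^(t)(cos(4t)·(-2,-1) + sin(4t)·(1,1)), X_2 = e^(t)(sin(4t)·(-2,-1) - cos(4t)·(1,1)).
General solution: K_1X_1 + K_2X_2.

u(t) = K_1e^(t)sin(4t) - 2K_1e^(t)cos(4t) - 2K_2e^(t)sin(4t) - K_2e^(t)cos(4t), v(t) = K_1e^(t)sin(4t) - K_1e^(t)cos(4t) - K_2e^(t)sin(4t) - K_2e^(t)cos(4t)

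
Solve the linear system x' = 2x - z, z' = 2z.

Coefficient matrix A = [[2, -1], [0, 2]].
Characteristic polynomial det(A - λI) = λ^2 - 4λ + 4 = 0.
Single eigenvalue λ = 2 with algebraic multiplicity 2.
Eigenvector v = (-1,0); generalized eigenvector w with (A-λI)w=v is (-3,1).
General solution: e^(2t)[C_1·v + C_2·(t·v + w)].

x(t) = -C_1e^(2t) - C_2te^(2t) - 3C_2e^(2t), z(t) = C_2e^(2t)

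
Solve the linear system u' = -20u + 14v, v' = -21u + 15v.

Coefficient matrix A = [[-20, 14], [-21, 15]].
Characteristic polynomial det(A - λI) = λ^2 + 5λ - 6 = 0.
Eigenvalues λ = -6, 1.
For λ=-6: (A-λI) row 1 is [-14, 14], so an eigenvector is (1, 1).
For λ=1: (A-λI) row 1 is [-21, 14], so an eigenvector is (2, 3).
General solution: c_1e^(-6t)(1,1) + c_2e^(t)(2,3).

u(t) = c_1e^(-6t) + 2c_2e^(t), v(t) = c_1e^(-6t) + 3c_2e^(t)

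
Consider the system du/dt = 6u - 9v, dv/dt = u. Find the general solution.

Coefficient matrix A = [[6, -9], [1, 0]].
Characteristic polynomial det(A - λI) = λ^2 - 6λ + 9 = 0.
Single eigenvalue λ = 3 with algebraic multiplicity 2.
Eigenvector v = (-3,-1); generalized eigenvector w with (A-λI)w=v is (-1,0).
General solution: e^(3t)[K_1·v + K_2·(t·v + w)].

u(t) = -3K_1e^(3t) - 3K_2te^(3t) - K_2e^(3t), v(t) = -K_1e^(3t) - K_2te^(3t)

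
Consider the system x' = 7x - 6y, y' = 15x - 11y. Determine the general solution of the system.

Coefficient matrix A = [[7, -6], [15, -11]].
Characteristic polynomial det(A - λI) = λ^2 + 4λ + 13 = 0.
Eigenvalues λ = -2 ± 3i (complex conjugate pair).
For λ=-2+3i: an eigenvector is (1,2) - i(-1,-1) = (1 + i, 2 + i).
A real fundamental pair from Re and Im of e^((-2+3i)t)v: X_1 = e^(-2t)(cos(3t)·(1,2) + sin(3t)·(-1,-1)), X_2 = e^(-2t)(sin(3t)·(1,2) - cos(3t)·(-1,-1)).
General solution: c_1X_1 + c_2X_2.

x(t) = -c_1e^(-2t)sin(3t) + c_1e^(-2t)cos(3t) + c_2e^(-2t)sin(3t) + c_2e^(-2t)cos(3t), y(t) = -c_1e^(-2t)sin(3t) + 2c_1e^(-2t)cos(3t) + 2c_2e^(-2t)sin(3t) + c_2e^(-2t)cos(3t)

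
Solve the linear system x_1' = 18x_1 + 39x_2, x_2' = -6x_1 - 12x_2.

Coefficient matrix A = [[18, 39], [-6, -12]].
Characteristic polynomial det(A - λI) = λ^2 - 6λ + 18 = 0.
Eigenvalues λ = 3 ± 3i (complex conjugate pair).
For λ=3+3i: an eigenvector is (2,-1) - i(-3,1) = (2 + 3i, -1 - i).
A real fundamental pair from Re and Im of e^((3+3i)t)v: X_1 = e^(3t)(cos(3t)·(2,-1) + sin(3t)·(-3,1)), X_2 = e^(3t)(sin(3t)·(2,-1) - cos(3t)·(-3,1)).
General solution: K_1X_1 + K_2X_2.

x_1(t) = -3K_1e^(3t)sin(3t) + 2K_1e^(3t)cos(3t) + 2K_2e^(3t)sin(3t) + 3K_2e^(3t)cos(3t), x_2(t) = K_1e^(3t)sin(3t) - K_1e^(3t)cos(3t) - K_2e^(3t)sin(3t) - K_2e^(3t)cos(3t)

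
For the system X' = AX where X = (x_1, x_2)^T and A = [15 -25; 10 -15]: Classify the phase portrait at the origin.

center

A = [[15,-25],[10,-15]]; det(A-λI) = λ^2 + 25.
λ = 0 ± 5i: zero real part.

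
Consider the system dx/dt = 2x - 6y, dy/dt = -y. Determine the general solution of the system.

Coefficient matrix A = [[2, -6], [0, -1]].
Characteristic polynomial det(A - λI) = λ^2 - λ - 2 = 0.
Eigenvalues λ = 2, -1.
For λ=2: (A-λI) row 1 is [0, -6], so an eigenvector is (-1, 0).
For λ=-1: (A-λI) row 1 is [3, -6], so an eigenvector is (2, 1).
General solution: C_1e^(2t)(-1,0) + C_2e^(-t)(2,1).

x(t) = -C_1e^(2t) + 2C_2e^(-t), y(t) = C_2e^(-t)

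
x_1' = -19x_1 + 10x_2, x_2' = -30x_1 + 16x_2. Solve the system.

Coefficient matrix A = [[-19, 10], [-30, 16]].
Characteristic polynomial det(A - λI) = λ^2 + 3λ - 4 = 0.
Eigenvalues λ = -4, 1.
For λ=-4: (A-λI) row 1 is [-15, 10], so an eigenvector is (-2, -3).
For λ=1: (A-λI) row 1 is [-20, 10], so an eigenvector is (1, 2).
General solution: C_1e^(-4t)(-2,-3) + C_2e^(t)(1,2).

x_1(t) = -2C_1e^(-4t) + C_2e^(t), x_2(t) = -3C_1e^(-4t) + 2C_2e^(t)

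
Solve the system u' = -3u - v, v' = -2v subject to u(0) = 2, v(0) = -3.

u(t) = 3e^(-2t) - e^(-3t), v(t) = -3e^(-2t)

Coefficient matrix A = [[-3, -1], [0, -2]].
Characteristic polynomial det(A - λI) = λ^2 + 5λ + 6 = 0.
Eigenvalues λ = -2, -3.
For λ=-2: (A-λI) row 1 is [-1, -1], so an eigenvector is (1, -1).
For λ=-3: (A-λI) row 1 is [0, -1], so an eigenvector is (-1, 0).
General solution: c_1e^(-2t)(1,-1) + c_2e^(-3t)(-1,0).
Applying u(0)=2, v(0)=-3 gives c_1=3, c_2=1.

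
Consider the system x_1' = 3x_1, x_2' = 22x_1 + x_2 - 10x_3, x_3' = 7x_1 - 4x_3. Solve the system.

x_1(t) = c_1e^(3t), x_2(t) = 6c_1e^(3t) + c_2e^(t) + 2c_3e^(-4t), x_3(t) = c_1e^(3t) + c_3e^(-4t)

Coefficient matrix A = [[3, 0, 0], [22, 1, -10], [7, 0, -4]].
det(A - λI) = 0 gives eigenvalues λ = 3, 1, -4.
For λ=3: eigenvector (1,6,1).
For λ=1: eigenvector (0,1,0).
For λ=-4: eigenvector (0,2,1).
General solution: c_1e^(3t)(1,6,1) + c_2e^(t)(0,1,0) + c_3e^(-4t)(0,2,1).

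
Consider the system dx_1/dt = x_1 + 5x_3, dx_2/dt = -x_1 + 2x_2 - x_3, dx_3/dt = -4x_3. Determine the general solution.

x_1(t) = C_1e^(-4t) + C_3e^(t), x_2(t) = C_2e^(2t) + C_3e^(t), x_3(t) = -C_1e^(-4t)

Coefficient matrix A = [[1, 0, 5], [-1, 2, -1], [0, 0, -4]].
det(A - λI) = 0 gives eigenvalues λ = -4, 2, 1.
For λ=-4: eigenvector (1,0,-1).
For λ=2: eigenvector (0,1,0).
For λ=1: eigenvector (1,1,0).
General solution: C_1e^(-4t)(1,0,-1) + C_2e^(2t)(0,1,0) + C_3e^(t)(1,1,0).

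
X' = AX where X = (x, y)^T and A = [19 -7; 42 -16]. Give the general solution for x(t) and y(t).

Coefficient matrix A = [[19, -7], [42, -16]].
Characteristic polynomial det(A - λI) = λ^2 - 3λ - 10 = 0.
Eigenvalues λ = -2, 5.
For λ=-2: (A-λI) row 1 is [21, -7], so an eigenvector is (1, 3).
For λ=5: (A-λI) row 1 is [14, -7], so an eigenvector is (-1, -2).
General solution: C_1e^(-2t)(1,3) + C_2e^(5t)(-1,-2).

x(t) = C_1e^(-2t) - C_2e^(5t), y(t) = 3C_1e^(-2t) - 2C_2e^(5t)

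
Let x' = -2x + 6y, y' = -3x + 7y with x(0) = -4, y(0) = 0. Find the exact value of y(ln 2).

A = [[-2,6],[-3,7]]; eigenvalues λ = 4, 1.
Eigenvectors: (-1,-1) for λ=4, (2,1) for λ=1.
From the initial condition, c_1 = -4, c_2 = -4.
y(ln 2) = (-4)(2^4)(-1) + (-4)(2^1)(1) = 56.

56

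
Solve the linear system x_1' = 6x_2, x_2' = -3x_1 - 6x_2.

Coefficient matrix A = [[0, 6], [-3, -6]].
Characteristic polynomial det(A - λI) = λ^2 + 6λ + 18 = 0.
Eigenvalues λ = -3 ± 3i (complex conjugate pair).
For λ=-3+3i: an eigenvector is (1,0) - i(1,-1) = (1 - i, 0 + i).
A real fundamental pair from Re and Im of e^((-3+3i)t)v: X_1 = e^(-3t)(cos(3t)·(1,0) + sin(3t)·(1,-1)), X_2 = e^(-3t)(sin(3t)·(1,0) - cos(3t)·(1,-1)).
General solution: c_1X_1 + c_2X_2.

x_1(t) = c_1e^(-3t)sin(3t) + c_1e^(-3t)cos(3t) + c_2e^(-3t)sin(3t) - c_2e^(-3t)cos(3t), x_2(t) = -c_1e^(-3t)sin(3t) + c_2e^(-3t)cos(3t)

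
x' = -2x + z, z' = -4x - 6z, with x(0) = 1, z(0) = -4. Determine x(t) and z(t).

Coefficient matrix A = [[-2, 1], [-4, -6]].
Characteristic polynomial det(A - λI) = λ^2 + 8λ + 16 = 0.
Single eigenvalue λ = -4 with algebraic multiplicity 2.
Eigenvector v = (-1,2); generalized eigenvector w with (A-λI)w=v is (-2,3).
General solution: e^(-4t)[K_1·v + K_2·(t·v + w)].
Applying x(0)=1, z(0)=-4 gives K_1=-5, K_2=2.

x(t) = -2te^(-4t) + e^(-4t), z(t) = 4te^(-4t) - 4e^(-4t)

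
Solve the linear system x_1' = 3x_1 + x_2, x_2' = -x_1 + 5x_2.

x_1(t) = c_1e^(4t) + c_2te^(4t) + c_2e^(4t), x_2(t) = c_1e^(4t) + c_2te^(4t) + 2c_2e^(4t)

Coefficient matrix A = [[3, 1], [-1, 5]].
Characteristic polynomial det(A - λI) = λ^2 - 8λ + 16 = 0.
Single eigenvalue λ = 4 with algebraic multiplicity 2.
Eigenvector v = (1,1); generalized eigenvector w with (A-λI)w=v is (1,2).
General solution: e^(4t)[c_1·v + c_2·(t·v + w)].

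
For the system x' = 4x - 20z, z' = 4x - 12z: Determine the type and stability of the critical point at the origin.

A = [[4,-20],[4,-12]]; det(A-λI) = λ^2 + 8λ + 32.
λ = -4 ± 4i: negative real part.

stable spiral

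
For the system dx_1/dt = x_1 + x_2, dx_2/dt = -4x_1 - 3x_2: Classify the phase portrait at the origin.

A = [[1,1],[-4,-3]]; det(A-λI) = λ^2 + 2λ + 1.
repeated λ = -1 with a single eigenvector.

stable improper node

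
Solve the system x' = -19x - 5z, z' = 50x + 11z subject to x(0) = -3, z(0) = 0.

x(t) = 9e^(-4t)sin(5t) - 3e^(-4t)cos(5t), z(t) = -30e^(-4t)sin(5t)

Coefficient matrix A = [[-19, -5], [50, 11]].
Characteristic polynomial det(A - λI) = λ^2 + 8λ + 41 = 0.
Eigenvalues λ = -4 ± 5i (complex conjugate pair).
For λ=-4+5i: an eigenvector is (1,-3) - i(0,1) = (1, -3 - i).
A real fundamental pair from Re and Im of e^((-4+5i)t)v: X_1 = e^(-4t)(cos(5t)·(1,-3) + sin(5t)·(0,1)), X_2 = e^(-4t)(sin(5t)·(1,-3) - cos(5t)·(0,1)).
General solution: C_1X_1 + C_2X_2.
Applying x(0)=-3, z(0)=0 gives C_1=-3, C_2=9.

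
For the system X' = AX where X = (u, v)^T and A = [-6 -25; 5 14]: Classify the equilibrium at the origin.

unstable spiral

A = [[-6,-25],[5,14]]; det(A-λI) = λ^2 - 8λ + 41.
λ = 4 ± 5i: positive real part.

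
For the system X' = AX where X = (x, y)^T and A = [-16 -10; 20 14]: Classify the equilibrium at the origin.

saddle

A = [[-16,-10],[20,14]]; det(A-λI) = λ^2 + 2λ - 24.
λ = 4, -6: opposite signs.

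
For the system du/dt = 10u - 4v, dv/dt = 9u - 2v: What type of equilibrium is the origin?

A = [[10,-4],[9,-2]]; det(A-λI) = λ^2 - 8λ + 16.
repeated λ = 4 with a single eigenvector.

unstable improper node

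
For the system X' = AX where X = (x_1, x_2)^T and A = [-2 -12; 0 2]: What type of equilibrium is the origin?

A = [[-2,-12],[0,2]]; det(A-λI) = λ^2 - 4.
λ = 2, -2: opposite signs.

saddle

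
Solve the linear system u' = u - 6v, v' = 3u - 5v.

u(t) = -K_1e^(-2t)sin(3t) + K_1e^(-2t)cos(3t) + K_2e^(-2t)sin(3t) + K_2e^(-2t)cos(3t), v(t) = K_1e^(-2t)cos(3t) + K_2e^(-2t)sin(3t)

Coefficient matrix A = [[1, -6], [3, -5]].
Characteristic polynomial det(A - λI) = λ^2 + 4λ + 13 = 0.
Eigenvalues λ = -2 ± 3i (complex conjugate pair).
For λ=-2+3i: an eigenvector is (1,1) - i(-1,0) = (1 + i, 1).
A real fundamental pair from Re and Im of e^((-2+3i)t)v: X_1 = e^(-2t)(cos(3t)·(1,1) + sin(3t)·(-1,0)), X_2 = e^(-2t)(sin(3t)·(1,1) - cos(3t)·(-1,0)).
General solution: K_1X_1 + K_2X_2.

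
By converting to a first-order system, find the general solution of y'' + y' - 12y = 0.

y(t) = K_1e^(3t) + K_2e^(-4t)

Let x_1 = y, x_2 = y'. Then x_1' = x_2 and x_2' = 12x_1 - x_2.
A = [[0,1],[12,-1]]; det(A-λI) = λ^2 + λ - 12.
Eigenvalues λ = 3, -4 with eigenvectors (1,3), (1,-4).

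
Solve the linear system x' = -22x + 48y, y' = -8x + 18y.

x(t) = 3K_1e^(-6t) - 2K_2e^(2t), y(t) = K_1e^(-6t) - K_2e^(2t)

Coefficient matrix A = [[-22, 48], [-8, 18]].
Characteristic polynomial det(A - λI) = λ^2 + 4λ - 12 = 0.
Eigenvalues λ = -6, 2.
For λ=-6: (A-λI) row 1 is [-16, 48], so an eigenvector is (3, 1).
For λ=2: (A-λI) row 1 is [-24, 48], so an eigenvector is (-2, -1).
General solution: K_1e^(-6t)(3,1) + K_2e^(2t)(-2,-1).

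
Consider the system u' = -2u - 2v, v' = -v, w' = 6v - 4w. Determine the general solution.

u(t) = -2c_1e^(-t) + c_2e^(-2t), v(t) = c_1e^(-t), w(t) = 2c_1e^(-t) + c_3e^(-4t)

Coefficient matrix A = [[-2, -2, 0], [0, -1, 0], [0, 6, -4]].
det(A - λI) = 0 gives eigenvalues λ = -1, -2, -4.
For λ=-1: eigenvector (-2,1,2).
For λ=-2: eigenvector (1,0,0).
For λ=-4: eigenvector (0,0,1).
General solution: c_1e^(-t)(-2,1,2) + c_2e^(-2t)(1,0,0) + c_3e^(-4t)(0,0,1).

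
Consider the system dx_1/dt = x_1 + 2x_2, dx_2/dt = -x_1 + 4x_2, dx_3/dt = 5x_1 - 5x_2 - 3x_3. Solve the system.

Coefficient matrix A = [[1, 2, 0], [-1, 4, 0], [5, -5, -3]].
det(A - λI) = 0 gives eigenvalues λ = 3, 2, -3.
For λ=3: eigenvector (-1,-1,0).
For λ=2: eigenvector (2,1,1).
For λ=-3: eigenvector (0,0,1).
General solution: C_1e^(3t)(-1,-1,0) + C_2e^(2t)(2,1,1) + C_3e^(-3t)(0,0,1).

x_1(t) = -C_1e^(3t) + 2C_2e^(2t), x_2(t) = -C_1e^(3t) + C_2e^(2t), x_3(t) = C_2e^(2t) + C_3e^(-3t)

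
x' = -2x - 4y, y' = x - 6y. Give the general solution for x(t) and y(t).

Coefficient matrix A = [[-2, -4], [1, -6]].
Characteristic polynomial det(A - λI) = λ^2 + 8λ + 16 = 0.
Single eigenvalue λ = -4 with algebraic multiplicity 2.
Eigenvector v = (-2,-1); generalized eigenvector w with (A-λI)w=v is (3,2).
General solution: e^(-4t)[C_1·v + C_2·(t·v + w)].

x(t) = -2C_1e^(-4t) - 2C_2te^(-4t) + 3C_2e^(-4t), y(t) = -C_1e^(-4t) - C_2te^(-4t) + 2C_2e^(-4t)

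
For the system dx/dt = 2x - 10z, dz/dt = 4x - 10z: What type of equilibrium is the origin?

A = [[2,-10],[4,-10]]; det(A-λI) = λ^2 + 8λ + 20.
λ = -4 ± 2i: negative real part.

stable spiral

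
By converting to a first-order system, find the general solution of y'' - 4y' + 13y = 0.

Let x_1 = y, x_2 = y'. Then x_1' = x_2 and x_2' = -13x_1 + 4x_2.
A = [[0,1],[-13,4]]; det(A-λI) = λ^2 - 4λ + 13.
Eigenvalues λ = 2 ± 3i.

y(t) = K_1e^(2t)cos(3t) + K_2e^(2t)sin(3t)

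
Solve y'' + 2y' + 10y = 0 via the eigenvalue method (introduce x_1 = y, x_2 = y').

Let x_1 = y, x_2 = y'. Then x_1' = x_2 and x_2' = -10x_1 - 2x_2.
A = [[0,1],[-10,-2]]; det(A-λI) = λ^2 + 2λ + 10.
Eigenvalues λ = -1 ± 3i.

y(t) = K_1e^(-t)cos(3t) + K_2e^(-t)sin(3t)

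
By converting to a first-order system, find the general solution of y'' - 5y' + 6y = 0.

y(t) = C_1e^(2t) + C_2e^(3t)

Let x_1 = y, x_2 = y'. Then x_1' = x_2 and x_2' = -6x_1 + 5x_2.
A = [[0,1],[-6,5]]; det(A-λI) = λ^2 - 5λ + 6.
Eigenvalues λ = 2, 3 with eigenvectors (1,2), (1,3).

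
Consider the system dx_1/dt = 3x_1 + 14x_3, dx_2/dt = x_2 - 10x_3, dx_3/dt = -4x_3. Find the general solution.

Coefficient matrix A = [[3, 0, 14], [0, 1, -10], [0, 0, -4]].
det(A - λI) = 0 gives eigenvalues λ = 3, 1, -4.
For λ=3: eigenvector (1,0,0).
For λ=1: eigenvector (0,1,0).
For λ=-4: eigenvector (-2,2,1).
General solution: C_1e^(3t)(1,0,0) + C_2e^(t)(0,1,0) + C_3e^(-4t)(-2,2,1).

x_1(t) = C_1e^(3t) - 2C_3e^(-4t), x_2(t) = C_2e^(t) + 2C_3e^(-4t), x_3(t) = C_3e^(-4t)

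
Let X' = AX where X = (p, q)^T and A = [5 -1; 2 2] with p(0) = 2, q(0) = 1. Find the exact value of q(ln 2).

A = [[5,-1],[2,2]]; eigenvalues λ = 3, 4.
Eigenvectors: (1,2) for λ=3, (-1,-1) for λ=4.
From the initial condition, c_1 = -1, c_2 = -3.
q(ln 2) = (-1)(2^3)(2) + (-3)(2^4)(-1) = 32.

32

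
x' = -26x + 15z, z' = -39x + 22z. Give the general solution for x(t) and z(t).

Coefficient matrix A = [[-26, 15], [-39, 22]].
Characteristic polynomial det(A - λI) = λ^2 + 4λ + 13 = 0.
Eigenvalues λ = -2 ± 3i (complex conjugate pair).
For λ=-2+3i: an eigenvector is (1,2) - i(2,3) = (1 - 2i, 2 - 3i).
A real fundamental pair from Re and Im of e^((-2+3i)t)v: X_1 = e^(-2t)(cos(3t)·(1,2) + sin(3t)·(2,3)), X_2 = e^(-2t)(sin(3t)·(1,2) - cos(3t)·(2,3)).
General solution: c_1X_1 + c_2X_2.

x(t) = 2c_1e^(-2t)sin(3t) + c_1e^(-2t)cos(3t) + c_2e^(-2t)sin(3t) - 2c_2e^(-2t)cos(3t), z(t) = 3c_1e^(-2t)sin(3t) + 2c_1e^(-2t)cos(3t) + 2c_2e^(-2t)sin(3t) - 3c_2e^(-2t)cos(3t)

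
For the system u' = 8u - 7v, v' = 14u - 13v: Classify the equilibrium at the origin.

saddle

A = [[8,-7],[14,-13]]; det(A-λI) = λ^2 + 5λ - 6.
λ = -6, 1: opposite signs.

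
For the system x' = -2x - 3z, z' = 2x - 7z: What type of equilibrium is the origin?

stable node

A = [[-2,-3],[2,-7]]; det(A-λI) = λ^2 + 9λ + 20.
λ = -4, -5: both negative.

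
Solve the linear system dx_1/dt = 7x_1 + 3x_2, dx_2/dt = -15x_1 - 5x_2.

Coefficient matrix A = [[7, 3], [-15, -5]].
Characteristic polynomial det(A - λI) = λ^2 - 2λ + 10 = 0.
Eigenvalues λ = 1 ± 3i (complex conjugate pair).
For λ=1+3i: an eigenvector is (0,-1) - i(-1,2) = (0 + i, -1 - 2i).
A real fundamental pair from Re and Im of e^((1+3i)t)v: X_1 = e^(t)(cos(3t)·(0,-1) + sin(3t)·(-1,2)), X_2 = e^(t)(sin(3t)·(0,-1) - cos(3t)·(-1,2)).
General solution: C_1X_1 + C_2X_2.

x_1(t) = -C_1e^(t)sin(3t) + C_2e^(t)cos(3t), x_2(t) = 2C_1e^(t)sin(3t) - C_1e^(t)cos(3t) - C_2e^(t)sin(3t) - 2C_2e^(t)cos(3t)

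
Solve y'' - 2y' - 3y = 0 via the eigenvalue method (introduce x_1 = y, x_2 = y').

Let x_1 = y, x_2 = y'. Then x_1' = x_2 and x_2' = 3x_1 + 2x_2.
A = [[0,1],[3,2]]; det(A-λI) = λ^2 - 2λ - 3.
Eigenvalues λ = -1, 3 with eigenvectors (1,-1), (1,3).

y(t) = K_1e^(-t) + K_2e^(3t)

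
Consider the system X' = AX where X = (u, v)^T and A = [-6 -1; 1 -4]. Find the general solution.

Coefficient matrix A = [[-6, -1], [1, -4]].
Characteristic polynomial det(A - λI) = λ^2 + 10λ + 25 = 0.
Single eigenvalue λ = -5 with algebraic multiplicity 2.
Eigenvector v = (1,-1); generalized eigenvector w with (A-λI)w=v is (0,-1).
General solution: e^(-5t)[c_1·v + c_2·(t·v + w)].

u(t) = c_1e^(-5t) + c_2te^(-5t), v(t) = -c_1e^(-5t) - c_2te^(-5t) - c_2e^(-5t)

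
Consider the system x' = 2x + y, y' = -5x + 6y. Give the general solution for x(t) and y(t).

Coefficient matrix A = [[2, 1], [-5, 6]].
Characteristic polynomial det(A - λI) = λ^2 - 8λ + 17 = 0.
Eigenvalues λ = 4 ± i (complex conjugate pair).
For λ=4+i: an eigenvector is (1,2) - i(0,-1) = (1, 2 + i).
A real fundamental pair from Re and Im of e^((4+i)t)v: X_1 = e^(4t)(cos(t)·(1,2) + sin(t)·(0,-1)), X_2 = e^(4t)(sin(t)·(1,2) - cos(t)·(0,-1)).
General solution: c_1X_1 + c_2X_2.

x(t) = c_1e^(4t)cos(t) + c_2e^(4t)sin(t), y(t) = -c_1e^(4t)sin(t) + 2c_1e^(4t)cos(t) + 2c_2e^(4t)sin(t) + c_2e^(4t)cos(t)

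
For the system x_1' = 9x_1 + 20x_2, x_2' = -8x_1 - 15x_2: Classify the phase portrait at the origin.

A = [[9,20],[-8,-15]]; det(A-λI) = λ^2 + 6λ + 25.
λ = -3 ± 4i: negative real part.

stable spiral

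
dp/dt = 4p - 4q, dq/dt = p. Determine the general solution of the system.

Coefficient matrix A = [[4, -4], [1, 0]].
Characteristic polynomial det(A - λI) = λ^2 - 4λ + 4 = 0.
Single eigenvalue λ = 2 with algebraic multiplicity 2.
Eigenvector v = (2,1); generalized eigenvector w with (A-λI)w=v is (3,1).
General solution: e^(2t)[K_1·v + K_2·(t·v + w)].

p(t) = 2K_1e^(2t) + 2K_2te^(2t) + 3K_2e^(2t), q(t) = K_1e^(2t) + K_2te^(2t) + K_2e^(2t)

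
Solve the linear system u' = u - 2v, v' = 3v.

u(t) = K_1e^(t) + K_2e^(3t), v(t) = -K_2e^(3t)

Coefficient matrix A = [[1, -2], [0, 3]].
Characteristic polynomial det(A - λI) = λ^2 - 4λ + 3 = 0.
Eigenvalues λ = 1, 3.
For λ=1: (A-λI) row 1 is [0, -2], so an eigenvector is (1, 0).
For λ=3: (A-λI) row 1 is [-2, -2], so an eigenvector is (1, -1).
General solution: K_1e^(t)(1,0) + K_2e^(3t)(1,-1).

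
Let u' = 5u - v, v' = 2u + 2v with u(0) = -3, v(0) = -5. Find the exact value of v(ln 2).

-48

A = [[5,-1],[2,2]]; eigenvalues λ = 4, 3.
Eigenvectors: (-1,-1) for λ=4, (-1,-2) for λ=3.
From the initial condition, c_1 = 1, c_2 = 2.
v(ln 2) = (1)(2^4)(-1) + (2)(2^3)(-2) = -48.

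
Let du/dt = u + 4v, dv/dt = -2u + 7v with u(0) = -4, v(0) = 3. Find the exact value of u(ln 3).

A = [[1,4],[-2,7]]; eigenvalues λ = 5, 3.
Eigenvectors: (-1,-1) for λ=5, (2,1) for λ=3.
From the initial condition, c_1 = -10, c_2 = -7.
u(ln 3) = (-10)(3^5)(-1) + (-7)(3^3)(2) = 2052.

2052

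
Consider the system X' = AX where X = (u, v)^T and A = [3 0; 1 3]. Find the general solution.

u(t) = c_2e^(3t), v(t) = c_1e^(3t) + c_2te^(3t) + 3c_2e^(3t)

Coefficient matrix A = [[3, 0], [1, 3]].
Characteristic polynomial det(A - λI) = λ^2 - 6λ + 9 = 0.
Single eigenvalue λ = 3 with algebraic multiplicity 2.
Eigenvector v = (0,1); generalized eigenvector w with (A-λI)w=v is (1,3).
General solution: e^(3t)[c_1·v + c_2·(t·v + w)].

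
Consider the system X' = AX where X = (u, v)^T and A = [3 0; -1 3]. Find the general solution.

Coefficient matrix A = [[3, 0], [-1, 3]].
Characteristic polynomial det(A - λI) = λ^2 - 6λ + 9 = 0.
Single eigenvalue λ = 3 with algebraic multiplicity 2.
Eigenvector v = (0,1); generalized eigenvector w with (A-λI)w=v is (-1,1).
General solution: e^(3t)[c_1·v + c_2·(t·v + w)].

u(t) = -c_2e^(3t), v(t) = c_1e^(3t) + c_2te^(3t) + c_2e^(3t)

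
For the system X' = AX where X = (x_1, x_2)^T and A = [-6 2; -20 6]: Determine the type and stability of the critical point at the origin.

A = [[-6,2],[-20,6]]; det(A-λI) = λ^2 + 4.
λ = 0 ± 2i: zero real part.

center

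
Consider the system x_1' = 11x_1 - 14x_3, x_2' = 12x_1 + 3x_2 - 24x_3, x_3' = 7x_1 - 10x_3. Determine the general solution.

x_1(t) = 2c_1e^(4t) - c_3e^(-3t), x_2(t) = c_2e^(3t) - 2c_3e^(-3t), x_3(t) = c_1e^(4t) - c_3e^(-3t)

Coefficient matrix A = [[11, 0, -14], [12, 3, -24], [7, 0, -10]].
det(A - λI) = 0 gives eigenvalues λ = 4, 3, -3.
For λ=4: eigenvector (2,0,1).
For λ=3: eigenvector (0,1,0).
For λ=-3: eigenvector (-1,-2,-1).
General solution: c_1e^(4t)(2,0,1) + c_2e^(3t)(0,1,0) + c_3e^(-3t)(-1,-2,-1).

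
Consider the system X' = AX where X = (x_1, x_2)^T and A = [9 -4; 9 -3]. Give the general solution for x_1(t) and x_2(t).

Coefficient matrix A = [[9, -4], [9, -3]].
Characteristic polynomial det(A - λI) = λ^2 - 6λ + 9 = 0.
Single eigenvalue λ = 3 with algebraic multiplicity 2.
Eigenvector v = (2,3); generalized eigenvector w with (A-λI)w=v is (1,1).
General solution: e^(3t)[C_1·v + C_2·(t·v + w)].

x_1(t) = 2C_1e^(3t) + 2C_2te^(3t) + C_2e^(3t), x_2(t) = 3C_1e^(3t) + 3C_2te^(3t) + C_2e^(3t)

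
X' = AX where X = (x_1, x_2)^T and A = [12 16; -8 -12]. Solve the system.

x_1(t) = 2K_1e^(4t) - K_2e^(-4t), x_2(t) = -K_1e^(4t) + K_2e^(-4t)

Coefficient matrix A = [[12, 16], [-8, -12]].
Characteristic polynomial det(A - λI) = λ^2 - 16 = 0.
Eigenvalues λ = 4, -4.
For λ=4: (A-λI) row 1 is [8, 16], so an eigenvector is (2, -1).
For λ=-4: (A-λI) row 1 is [16, 16], so an eigenvector is (-1, 1).
General solution: K_1e^(4t)(2,-1) + K_2e^(-4t)(-1,1).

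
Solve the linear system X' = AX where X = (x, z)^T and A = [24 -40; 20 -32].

Coefficient matrix A = [[24, -40], [20, -32]].
Characteristic polynomial det(A - λI) = λ^2 + 8λ + 32 = 0.
Eigenvalues λ = -4 ± 4i (complex conjugate pair).
For λ=-4+4i: an eigenvector is (1,1) - i(-3,-2) = (1 + 3i, 1 + 2i).
A real fundamental pair from Re and Im of e^((-4+4i)t)v: X_1 = e^(-4t)(cos(4t)·(1,1) + sin(4t)·(-3,-2)), X_2 = e^(-4t)(sin(4t)·(1,1) - cos(4t)·(-3,-2)).
General solution: c_1X_1 + c_2X_2.

x(t) = -3c_1e^(-4t)sin(4t) + c_1e^(-4t)cos(4t) + c_2e^(-4t)sin(4t) + 3c_2e^(-4t)cos(4t), z(t) = -2c_1e^(-4t)sin(4t) + c_1e^(-4t)cos(4t) + c_2e^(-4t)sin(4t) + 2c_2e^(-4t)cos(4t)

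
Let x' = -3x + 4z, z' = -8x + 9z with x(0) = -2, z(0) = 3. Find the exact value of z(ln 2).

306

A = [[-3,4],[-8,9]]; eigenvalues λ = 1, 5.
Eigenvectors: (-1,-1) for λ=1, (1,2) for λ=5.
From the initial condition, c_1 = 7, c_2 = 5.
z(ln 2) = (7)(2^1)(-1) + (5)(2^5)(2) = 306.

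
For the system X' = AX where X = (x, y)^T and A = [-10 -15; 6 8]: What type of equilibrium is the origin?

stable spiral

A = [[-10,-15],[6,8]]; det(A-λI) = λ^2 + 2λ + 10.
λ = -1 ± 3i: negative real part.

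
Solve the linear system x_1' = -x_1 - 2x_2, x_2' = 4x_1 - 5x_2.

x_1(t) = -C_1e^(-3t)sin(2t) + C_2e^(-3t)cos(2t), x_2(t) = -C_1e^(-3t)sin(2t) + C_1e^(-3t)cos(2t) + C_2e^(-3t)sin(2t) + C_2e^(-3t)cos(2t)

Coefficient matrix A = [[-1, -2], [4, -5]].
Characteristic polynomial det(A - λI) = λ^2 + 6λ + 13 = 0.
Eigenvalues λ = -3 ± 2i (complex conjugate pair).
For λ=-3+2i: an eigenvector is (0,1) - i(-1,-1) = (0 + i, 1 + i).
A real fundamental pair from Re and Im of e^((-3+2i)t)v: X_1 = e^(-3t)(cos(2t)·(0,1) + sin(2t)·(-1,-1)), X_2 = e^(-3t)(sin(2t)·(0,1) - cos(2t)·(-1,-1)).
General solution: C_1X_1 + C_2X_2.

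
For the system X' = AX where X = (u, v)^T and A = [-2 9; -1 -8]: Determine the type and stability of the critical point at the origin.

A = [[-2,9],[-1,-8]]; det(A-λI) = λ^2 + 10λ + 25.
repeated λ = -5 with a single eigenvector.

stable improper node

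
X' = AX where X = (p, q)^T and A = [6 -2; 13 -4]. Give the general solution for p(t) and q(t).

Coefficient matrix A = [[6, -2], [13, -4]].
Characteristic polynomial det(A - λI) = λ^2 - 2λ + 2 = 0.
Eigenvalues λ = 1 ± i (complex conjugate pair).
For λ=1+i: an eigenvector is (-1,-2) - i(-1,-3) = (-1 + i, -2 + 3i).
A real fundamental pair from Re and Im of e^((1+i)t)v: X_1 = e^(t)(cos(t)·(-1,-2) + sin(t)·(-1,-3)), X_2 = e^(t)(sin(t)·(-1,-2) - cos(t)·(-1,-3)).
General solution: K_1X_1 + K_2X_2.

p(t) = -K_1e^(t)sin(t) - K_1e^(t)cos(t) - K_2e^(t)sin(t) + K_2e^(t)cos(t), q(t) = -3K_1e^(t)sin(t) - 2K_1e^(t)cos(t) - 2K_2e^(t)sin(t) + 3K_2e^(t)cos(t)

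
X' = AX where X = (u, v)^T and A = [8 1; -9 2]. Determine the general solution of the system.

Coefficient matrix A = [[8, 1], [-9, 2]].
Characteristic polynomial det(A - λI) = λ^2 - 10λ + 25 = 0.
Single eigenvalue λ = 5 with algebraic multiplicity 2.
Eigenvector v = (-1,3); generalized eigenvector w with (A-λI)w=v is (0,-1).
General solution: e^(5t)[C_1·v + C_2·(t·v + w)].

u(t) = -C_1e^(5t) - C_2te^(5t), v(t) = 3C_1e^(5t) + 3C_2te^(5t) - C_2e^(5t)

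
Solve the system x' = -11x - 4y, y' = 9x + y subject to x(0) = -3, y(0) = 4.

Coefficient matrix A = [[-11, -4], [9, 1]].
Characteristic polynomial det(A - λI) = λ^2 + 10λ + 25 = 0.
Single eigenvalue λ = -5 with algebraic multiplicity 2.
Eigenvector v = (2,-3); generalized eigenvector w with (A-λI)w=v is (1,-2).
General solution: e^(-5t)[c_1·v + c_2·(t·v + w)].
Applying x(0)=-3, y(0)=4 gives c_1=-2, c_2=1.

x(t) = 2te^(-5t) - 3e^(-5t), y(t) = -3te^(-5t) + 4e^(-5t)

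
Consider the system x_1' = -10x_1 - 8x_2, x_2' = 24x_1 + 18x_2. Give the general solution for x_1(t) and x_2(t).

Coefficient matrix A = [[-10, -8], [24, 18]].
Characteristic polynomial det(A - λI) = λ^2 - 8λ + 12 = 0.
Eigenvalues λ = 2, 6.
For λ=2: (A-λI) row 1 is [-12, -8], so an eigenvector is (-2, 3).
For λ=6: (A-λI) row 1 is [-16, -8], so an eigenvector is (1, -2).
General solution: C_1e^(2t)(-2,3) + C_2e^(6t)(1,-2).

x_1(t) = -2C_1e^(2t) + C_2e^(6t), x_2(t) = 3C_1e^(2t) - 2C_2e^(6t)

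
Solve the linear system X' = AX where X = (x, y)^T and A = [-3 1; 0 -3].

Coefficient matrix A = [[-3, 1], [0, -3]].
Characteristic polynomial det(A - λI) = λ^2 + 6λ + 9 = 0.
Single eigenvalue λ = -3 with algebraic multiplicity 2.
Eigenvector v = (-1,0); generalized eigenvector w with (A-λI)w=v is (2,-1).
General solution: e^(-3t)[K_1·v + K_2·(t·v + w)].

x(t) = -K_1e^(-3t) - K_2te^(-3t) + 2K_2e^(-3t), y(t) = -K_2e^(-3t)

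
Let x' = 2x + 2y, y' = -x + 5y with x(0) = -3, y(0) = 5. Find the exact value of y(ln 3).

837

A = [[2,2],[-1,5]]; eigenvalues λ = 4, 3.
Eigenvectors: (1,1) for λ=4, (2,1) for λ=3.
From the initial condition, c_1 = 13, c_2 = -8.
y(ln 3) = (13)(3^4)(1) + (-8)(3^3)(1) = 837.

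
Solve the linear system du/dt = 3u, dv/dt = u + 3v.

Coefficient matrix A = [[3, 0], [1, 3]].
Characteristic polynomial det(A - λI) = λ^2 - 6λ + 9 = 0.
Single eigenvalue λ = 3 with algebraic multiplicity 2.
Eigenvector v = (0,1); generalized eigenvector w with (A-λI)w=v is (1,2).
General solution: e^(3t)[K_1·v + K_2·(t·v + w)].

u(t) = K_2e^(3t), v(t) = K_1e^(3t) + K_2te^(3t) + 2K_2e^(3t)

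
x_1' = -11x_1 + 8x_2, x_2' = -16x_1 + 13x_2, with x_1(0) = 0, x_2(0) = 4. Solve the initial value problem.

Coefficient matrix A = [[-11, 8], [-16, 13]].
Characteristic polynomial det(A - λI) = λ^2 - 2λ - 15 = 0.
Eigenvalues λ = -3, 5.
For λ=-3: (A-λI) row 1 is [-8, 8], so an eigenvector is (-1, -1).
For λ=5: (A-λI) row 1 is [-16, 8], so an eigenvector is (-1, -2).
General solution: c_1e^(-3t)(-1,-1) + c_2e^(5t)(-1,-2).
Applying x_1(0)=0, x_2(0)=4 gives c_1=4, c_2=-4.

x_1(t) = 4e^(5t) - 4e^(-3t), x_2(t) = 8e^(5t) - 4e^(-3t)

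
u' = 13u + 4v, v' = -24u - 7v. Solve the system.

Coefficient matrix A = [[13, 4], [-24, -7]].
Characteristic polynomial det(A - λI) = λ^2 - 6λ + 5 = 0.
Eigenvalues λ = 5, 1.
For λ=5: (A-λI) row 1 is [8, 4], so an eigenvector is (1, -2).
For λ=1: (A-λI) row 1 is [12, 4], so an eigenvector is (-1, 3).
General solution: K_1e^(5t)(1,-2) + K_2e^(t)(-1,3).

u(t) = K_1e^(5t) - K_2e^(t), v(t) = -2K_1e^(5t) + 3K_2e^(t)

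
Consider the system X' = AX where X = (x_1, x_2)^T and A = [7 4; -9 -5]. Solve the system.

Coefficient matrix A = [[7, 4], [-9, -5]].
Characteristic polynomial det(A - λI) = λ^2 - 2λ + 1 = 0.
Single eigenvalue λ = 1 with algebraic multiplicity 2.
Eigenvector v = (-2,3); generalized eigenvector w with (A-λI)w=v is (1,-2).
General solution: e^(t)[c_1·v + c_2·(t·v + w)].

x_1(t) = -2c_1e^(t) - 2c_2te^(t) + c_2e^(t), x_2(t) = 3c_1e^(t) + 3c_2te^(t) - 2c_2e^(t)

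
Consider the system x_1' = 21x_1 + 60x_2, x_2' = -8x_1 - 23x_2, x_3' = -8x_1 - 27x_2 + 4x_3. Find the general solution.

x_1(t) = -5c_1e^(-3t) - 3c_2e^(t), x_2(t) = 2c_1e^(-3t) + c_2e^(t), x_3(t) = 2c_1e^(-3t) + c_2e^(t) + c_3e^(4t)

Coefficient matrix A = [[21, 60, 0], [-8, -23, 0], [-8, -27, 4]].
det(A - λI) = 0 gives eigenvalues λ = -3, 1, 4.
For λ=-3: eigenvector (-5,2,2).
For λ=1: eigenvector (-3,1,1).
For λ=4: eigenvector (0,0,1).
General solution: c_1e^(-3t)(-5,2,2) + c_2e^(t)(-3,1,1) + c_3e^(4t)(0,0,1).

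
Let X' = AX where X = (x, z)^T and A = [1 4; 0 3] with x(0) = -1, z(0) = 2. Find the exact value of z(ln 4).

128

A = [[1,4],[0,3]]; eigenvalues λ = 1, 3.
Eigenvectors: (-1,0) for λ=1, (2,1) for λ=3.
From the initial condition, c_1 = 5, c_2 = 2.
z(ln 4) = (5)(4^1)(0) + (2)(4^3)(1) = 128.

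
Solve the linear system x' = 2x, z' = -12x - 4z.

x(t) = c_2e^(2t), z(t) = -c_1e^(-4t) - 2c_2e^(2t)

Coefficient matrix A = [[2, 0], [-12, -4]].
Characteristic polynomial det(A - λI) = λ^2 + 2λ - 8 = 0.
Eigenvalues λ = -4, 2.
For λ=-4: (A-λI) row 1 is [6, 0], so an eigenvector is (0, -1).
For λ=2: (A-λI) row 2 is [-12, -6], so an eigenvector is (1, -2).
General solution: c_1e^(-4t)(0,-1) + c_2e^(2t)(1,-2).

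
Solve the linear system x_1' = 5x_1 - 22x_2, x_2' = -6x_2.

Coefficient matrix A = [[5, -22], [0, -6]].
Characteristic polynomial det(A - λI) = λ^2 + λ - 30 = 0.
Eigenvalues λ = 5, -6.
For λ=5: (A-λI) row 1 is [0, -22], so an eigenvector is (-1, 0).
For λ=-6: (A-λI) row 1 is [11, -22], so an eigenvector is (-2, -1).
General solution: c_1e^(5t)(-1,0) + c_2e^(-6t)(-2,-1).

x_1(t) = -c_1e^(5t) - 2c_2e^(-6t), x_2(t) = -c_2e^(-6t)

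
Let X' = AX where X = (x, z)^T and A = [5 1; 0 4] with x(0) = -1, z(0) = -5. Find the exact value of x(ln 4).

A = [[5,1],[0,4]]; eigenvalues λ = 5, 4.
Eigenvectors: (1,0) for λ=5, (1,-1) for λ=4.
From the initial condition, c_1 = -6, c_2 = 5.
x(ln 4) = (-6)(4^5)(1) + (5)(4^4)(1) = -4864.

-4864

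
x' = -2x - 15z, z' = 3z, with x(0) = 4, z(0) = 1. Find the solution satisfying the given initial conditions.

Coefficient matrix A = [[-2, -15], [0, 3]].
Characteristic polynomial det(A - λI) = λ^2 - λ - 6 = 0.
Eigenvalues λ = -2, 3.
For λ=-2: (A-λI) row 1 is [0, -15], so an eigenvector is (-1, 0).
For λ=3: (A-λI) row 1 is [-5, -15], so an eigenvector is (3, -1).
General solution: K_1e^(-2t)(-1,0) + K_2e^(3t)(3,-1).
Applying x(0)=4, z(0)=1 gives K_1=-7, K_2=-1.

x(t) = -3e^(3t) + 7e^(-2t), z(t) = e^(3t)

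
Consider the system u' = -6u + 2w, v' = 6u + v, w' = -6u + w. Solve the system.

u(t) = K_2e^(-2t) - 2K_3e^(-3t), v(t) = K_1e^(t) - 2K_2e^(-2t) + 3K_3e^(-3t), w(t) = 2K_2e^(-2t) - 3K_3e^(-3t)

Coefficient matrix A = [[-6, 0, 2], [6, 1, 0], [-6, 0, 1]].
det(A - λI) = 0 gives eigenvalues λ = 1, -2, -3.
For λ=1: eigenvector (0,1,0).
For λ=-2: eigenvector (1,-2,2).
For λ=-3: eigenvector (-2,3,-3).
General solution: K_1e^(t)(0,1,0) + K_2e^(-2t)(1,-2,2) + K_3e^(-3t)(-2,3,-3).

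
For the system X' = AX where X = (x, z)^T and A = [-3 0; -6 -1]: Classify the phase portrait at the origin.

stable node

A = [[-3,0],[-6,-1]]; det(A-λI) = λ^2 + 4λ + 3.
λ = -1, -3: both negative.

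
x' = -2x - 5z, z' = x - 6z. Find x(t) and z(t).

x(t) = -2c_1e^(-4t)sin(t) - c_1e^(-4t)cos(t) - c_2e^(-4t)sin(t) + 2c_2e^(-4t)cos(t), z(t) = -c_1e^(-4t)sin(t) + c_2e^(-4t)cos(t)

Coefficient matrix A = [[-2, -5], [1, -6]].
Characteristic polynomial det(A - λI) = λ^2 + 8λ + 17 = 0.
Eigenvalues λ = -4 ± i (complex conjugate pair).
For λ=-4+i: an eigenvector is (-1,0) - i(-2,-1) = (-1 + 2i, 0 + i).
A real fundamental pair from Re and Im of e^((-4+i)t)v: X_1 = e^(-4t)(cos(t)·(-1,0) + sin(t)·(-2,-1)), X_2 = e^(-4t)(sin(t)·(-1,0) - cos(t)·(-2,-1)).
General solution: c_1X_1 + c_2X_2.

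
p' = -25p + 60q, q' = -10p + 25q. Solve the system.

p(t) = 3C_1e^(-5t) - 2C_2e^(5t), q(t) = C_1e^(-5t) - C_2e^(5t)

Coefficient matrix A = [[-25, 60], [-10, 25]].
Characteristic polynomial det(A - λI) = λ^2 - 25 = 0.
Eigenvalues λ = -5, 5.
For λ=-5: (A-λI) row 1 is [-20, 60], so an eigenvector is (3, 1).
For λ=5: (A-λI) row 1 is [-30, 60], so an eigenvector is (-2, -1).
General solution: C_1e^(-5t)(3,1) + C_2e^(5t)(-2,-1).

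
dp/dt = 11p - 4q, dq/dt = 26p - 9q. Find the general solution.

p(t) = -c_1e^(t)sin(2t) - c_1e^(t)cos(2t) - c_2e^(t)sin(2t) + c_2e^(t)cos(2t), q(t) = -3c_1e^(t)sin(2t) - 2c_1e^(t)cos(2t) - 2c_2e^(t)sin(2t) + 3c_2e^(t)cos(2t)

Coefficient matrix A = [[11, -4], [26, -9]].
Characteristic polynomial det(A - λI) = λ^2 - 2λ + 5 = 0.
Eigenvalues λ = 1 ± 2i (complex conjugate pair).
For λ=1+2i: an eigenvector is (-1,-2) - i(-1,-3) = (-1 + i, -2 + 3i).
A real fundamental pair from Re and Im of e^((1+2i)t)v: X_1 = e^(t)(cos(2t)·(-1,-2) + sin(2t)·(-1,-3)), X_2 = e^(t)(sin(2t)·(-1,-2) - cos(2t)·(-1,-3)).
General solution: c_1X_1 + c_2X_2.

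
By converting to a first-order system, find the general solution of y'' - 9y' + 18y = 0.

y(t) = c_1e^(3t) + c_2e^(6t)

Let x_1 = y, x_2 = y'. Then x_1' = x_2 and x_2' = -18x_1 + 9x_2.
A = [[0,1],[-18,9]]; det(A-λI) = λ^2 - 9λ + 18.
Eigenvalues λ = 3, 6 with eigenvectors (1,3), (1,6).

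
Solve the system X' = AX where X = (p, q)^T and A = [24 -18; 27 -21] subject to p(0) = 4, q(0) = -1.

p(t) = 14e^(6t) - 10e^(-3t), q(t) = 14e^(6t) - 15e^(-3t)

Coefficient matrix A = [[24, -18], [27, -21]].
Characteristic polynomial det(A - λI) = λ^2 - 3λ - 18 = 0.
Eigenvalues λ = 6, -3.
For λ=6: (A-λI) row 1 is [18, -18], so an eigenvector is (1, 1).
For λ=-3: (A-λI) row 1 is [27, -18], so an eigenvector is (2, 3).
General solution: C_1e^(6t)(1,1) + C_2e^(-3t)(2,3).
Applying p(0)=4, q(0)=-1 gives C_1=14, C_2=-5.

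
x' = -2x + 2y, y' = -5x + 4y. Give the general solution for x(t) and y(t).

x(t) = -C_1e^(t)sin(t) - C_1e^(t)cos(t) - C_2e^(t)sin(t) + C_2e^(t)cos(t), y(t) = -C_1e^(t)sin(t) - 2C_1e^(t)cos(t) - 2C_2e^(t)sin(t) + C_2e^(t)cos(t)

Coefficient matrix A = [[-2, 2], [-5, 4]].
Characteristic polynomial det(A - λI) = λ^2 - 2λ + 2 = 0.
Eigenvalues λ = 1 ± i (complex conjugate pair).
For λ=1+i: an eigenvector is (-1,-2) - i(-1,-1) = (-1 + i, -2 + i).
A real fundamental pair from Re and Im of e^((1+i)t)v: X_1 = e^(t)(cos(t)·(-1,-2) + sin(t)·(-1,-1)), X_2 = e^(t)(sin(t)·(-1,-2) - cos(t)·(-1,-1)).
General solution: C_1X_1 + C_2X_2.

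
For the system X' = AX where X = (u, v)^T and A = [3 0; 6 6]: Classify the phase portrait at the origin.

A = [[3,0],[6,6]]; det(A-λI) = λ^2 - 9λ + 18.
λ = 3, 6: both positive.

unstable node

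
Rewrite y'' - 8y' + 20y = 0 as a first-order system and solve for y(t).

y(t) = C_1e^(4t)cos(2t) + C_2e^(4t)sin(2t)

Let x_1 = y, x_2 = y'. Then x_1' = x_2 and x_2' = -20x_1 + 8x_2.
A = [[0,1],[-20,8]]; det(A-λI) = λ^2 - 8λ + 20.
Eigenvalues λ = 4 ± 2i.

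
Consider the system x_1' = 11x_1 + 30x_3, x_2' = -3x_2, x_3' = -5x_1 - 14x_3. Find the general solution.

Coefficient matrix A = [[11, 0, 30], [0, -3, 0], [-5, 0, -14]].
det(A - λI) = 0 gives eigenvalues λ = -3, 1, -4.
For λ=-3: eigenvector (0,1,0).
For λ=1: eigenvector (3,0,-1).
For λ=-4: eigenvector (-2,0,1).
General solution: C_1e^(-3t)(0,1,0) + C_2e^(t)(3,0,-1) + C_3e^(-4t)(-2,0,1).

x_1(t) = 3C_2e^(t) - 2C_3e^(-4t), x_2(t) = C_1e^(-3t), x_3(t) = -C_2e^(t) + C_3e^(-4t)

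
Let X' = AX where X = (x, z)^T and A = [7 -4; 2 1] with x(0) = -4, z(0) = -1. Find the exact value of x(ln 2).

A = [[7,-4],[2,1]]; eigenvalues λ = 3, 5.
Eigenvectors: (1,1) for λ=3, (-2,-1) for λ=5.
From the initial condition, c_1 = 2, c_2 = 3.
x(ln 2) = (2)(2^3)(1) + (3)(2^5)(-2) = -176.

-176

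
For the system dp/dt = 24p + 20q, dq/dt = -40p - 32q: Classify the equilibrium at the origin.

stable spiral

A = [[24,20],[-40,-32]]; det(A-λI) = λ^2 + 8λ + 32.
λ = -4 ± 4i: negative real part.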